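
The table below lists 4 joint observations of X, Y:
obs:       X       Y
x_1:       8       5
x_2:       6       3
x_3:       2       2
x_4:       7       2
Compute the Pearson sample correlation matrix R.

Step 1 — column means:
  mean(X) = (8 + 6 + 2 + 7) / 4 = 23/4 = 5.75
  mean(Y) = (5 + 3 + 2 + 2) / 4 = 12/4 = 3

Step 2 — sample variances and covariances s[i,j] = (1/(n-1)) · Σ_k (x_{k,i} - mean_i) · (x_{k,j} - mean_j), with n-1 = 3:
  s[X,X] = ((2.25)·(2.25) + (0.25)·(0.25) + (-3.75)·(-3.75) + (1.25)·(1.25)) / 3 = 20.75/3 = 6.9167
  s[X,Y] = ((2.25)·(2) + (0.25)·(0) + (-3.75)·(-1) + (1.25)·(-1)) / 3 = 7/3 = 2.3333
  s[Y,Y] = ((2)·(2) + (0)·(0) + (-1)·(-1) + (-1)·(-1)) / 3 = 6/3 = 2
  Sample standard deviations s_i = √(s[i,i]):
  s(X) = √(6.9167) = 2.63
  s(Y) = √(2) = 1.4142

Step 3 — r_{ij} = s_{ij} / (s_i · s_j):
  r[X,X] = 1 (diagonal).
  r[X,Y] = 2.3333 / (2.63 · 1.4142) = 2.3333 / 3.7193 = 0.6274
  r[Y,Y] = 1 (diagonal).

R is symmetric with unit diagonal. Assembling:

R = [[1, 0.6274],
 [0.6274, 1]]


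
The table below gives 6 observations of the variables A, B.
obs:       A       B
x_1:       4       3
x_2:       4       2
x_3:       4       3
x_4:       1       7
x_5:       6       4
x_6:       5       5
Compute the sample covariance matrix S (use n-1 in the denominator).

Step 1 — column means:
  mean(A) = (4 + 4 + 4 + 1 + 6 + 5) / 6 = 24/6 = 4
  mean(B) = (3 + 2 + 3 + 7 + 4 + 5) / 6 = 24/6 = 4

Step 2 — sample covariance S[i,j] = (1/(n-1)) · Σ_k (x_{k,i} - mean_i) · (x_{k,j} - mean_j), with n-1 = 5.
  S[A,A] = ((0)·(0) + (0)·(0) + (0)·(0) + (-3)·(-3) + (2)·(2) + (1)·(1)) / 5 = 14/5 = 2.8
  S[A,B] = ((0)·(-1) + (0)·(-2) + (0)·(-1) + (-3)·(3) + (2)·(0) + (1)·(1)) / 5 = -8/5 = -1.6
  S[B,B] = ((-1)·(-1) + (-2)·(-2) + (-1)·(-1) + (3)·(3) + (0)·(0) + (1)·(1)) / 5 = 16/5 = 3.2

S is symmetric (S[j,i] = S[i,j]). Assembling:

S = [[2.8, -1.6],
 [-1.6, 3.2]]


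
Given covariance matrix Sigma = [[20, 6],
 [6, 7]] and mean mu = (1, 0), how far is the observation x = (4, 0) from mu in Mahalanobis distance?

Step 1 — centre the observation: (x - mu) = (3, 0).

Step 2 — invert Sigma. det(Sigma) = 20·7 - (6)² = 104.
  Sigma^{-1} = (1/det) · [[d, -b], [-b, a]] = [[0.0673, -0.0577],
 [-0.0577, 0.1923]].

Step 3 — form the quadratic (x - mu)^T · Sigma^{-1} · (x - mu):
  Sigma^{-1} · (x - mu) = (0.2019, -0.1731).
  (x - mu)^T · [Sigma^{-1} · (x - mu)] = (3)·(0.2019) + (0)·(-0.1731) = 0.6058.

Step 4 — take square root: d = √(0.6058) ≈ 0.7783.

d(x, mu) = √(0.6058) ≈ 0.7783


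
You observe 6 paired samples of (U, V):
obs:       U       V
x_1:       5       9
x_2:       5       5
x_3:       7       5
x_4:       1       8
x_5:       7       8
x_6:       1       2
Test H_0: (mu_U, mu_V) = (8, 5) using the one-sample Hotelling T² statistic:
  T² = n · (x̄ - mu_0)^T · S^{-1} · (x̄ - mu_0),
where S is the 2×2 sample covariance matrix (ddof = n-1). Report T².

Step 1 — sample mean vector:
  mean(U) = (5 + 5 + 7 + 1 + 7 + 1) / 6 = 26/6 = 4.3333
  mean(V) = (9 + 5 + 5 + 8 + 8 + 2) / 6 = 37/6 = 6.1667
  x̄ = (4.3333, 6.1667),  deviation x̄ - mu_0 = (4.3333, 6.1667) - (8, 5) = (-3.6667, 1.1667).

Step 2 — sample covariance matrix, S[i,j] = (1/(n-1)) · Σ_k (x_{k,i} - mean_i) · (x_{k,j} - mean_j), divisor n-1 = 5:
  S[U,U] = ((0.6667)·(0.6667) + (0.6667)·(0.6667) + (2.6667)·(2.6667) + (-3.3333)·(-3.3333) + (2.6667)·(2.6667) + (-3.3333)·(-3.3333)) / 5 = 37.3333/5 = 7.4667
  S[U,V] = ((0.6667)·(2.8333) + (0.6667)·(-1.1667) + (2.6667)·(-1.1667) + (-3.3333)·(1.8333) + (2.6667)·(1.8333) + (-3.3333)·(-4.1667)) / 5 = 10.6667/5 = 2.1333
  S[V,V] = ((2.8333)·(2.8333) + (-1.1667)·(-1.1667) + (-1.1667)·(-1.1667) + (1.8333)·(1.8333) + (1.8333)·(1.8333) + (-4.1667)·(-4.1667)) / 5 = 34.8333/5 = 6.9667
  S = [[7.4667, 2.1333],
 [2.1333, 6.9667]].

Step 3 — invert S. det(S) = 7.4667·6.9667 - (2.1333)² = 47.4667.
  S^{-1} = (1/det) · [[d, -b], [-b, a]] = [[0.1468, -0.0449],
 [-0.0449, 0.1573]].

Step 4 — quadratic form (x̄ - mu_0)^T · S^{-1} · (x̄ - mu_0):
  S^{-1} · (x̄ - mu_0) = (-0.5906, 0.3483),
  (x̄ - mu_0)^T · [...] = (-3.6667)·(-0.5906) + (1.1667)·(0.3483) = 2.5719.

Step 5 — scale by n: T² = 6 · 2.5719 = 15.4312.

T² ≈ 15.4312


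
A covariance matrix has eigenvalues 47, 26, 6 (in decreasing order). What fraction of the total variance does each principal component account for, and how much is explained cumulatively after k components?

Step 1 — total variance = trace(Sigma) = Σ λ_i = 47 + 26 + 6 = 79.

Step 2 — fraction explained by component i = λ_i / Σ λ:
  PC1: 47/79 = 0.5949
  PC2: 26/79 = 0.3291
  PC3: 6/79 = 0.0759

Step 3 — cumulative fraction after k components = (λ_1 + ... + λ_k) / Σ λ:
  k = 1: 47/79 = 0.5949
  k = 2: (47 + 26)/79 = 73/79 = 0.9241
  k = 3: (47 + 26 + 6)/79 = 79/79 = 1

Summary (fraction, with percent):

explained: PC1 0.5949 (59.49%), PC2 0.3291 (32.91%), PC3 0.0759 (7.59%);  cumulative: 0.5949, 0.9241, 1


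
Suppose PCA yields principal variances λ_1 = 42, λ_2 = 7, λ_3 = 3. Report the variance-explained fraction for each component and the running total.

Step 1 — total variance = trace(Sigma) = Σ λ_i = 42 + 7 + 3 = 52.

Step 2 — fraction explained by component i = λ_i / Σ λ:
  PC1: 42/52 = 0.8077
  PC2: 7/52 = 0.1346
  PC3: 3/52 = 0.0577

Step 3 — cumulative fraction after k components = (λ_1 + ... + λ_k) / Σ λ:
  k = 1: 42/52 = 0.8077
  k = 2: (42 + 7)/52 = 49/52 = 0.9423
  k = 3: (42 + 7 + 3)/52 = 52/52 = 1

Summary (fraction, with percent):

explained: PC1 0.8077 (80.77%), PC2 0.1346 (13.46%), PC3 0.0577 (5.77%);  cumulative: 0.8077, 0.9423, 1


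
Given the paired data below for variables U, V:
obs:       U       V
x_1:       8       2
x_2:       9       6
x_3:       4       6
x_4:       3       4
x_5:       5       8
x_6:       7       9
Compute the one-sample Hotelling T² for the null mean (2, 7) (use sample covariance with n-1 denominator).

Step 1 — sample mean vector:
  mean(U) = (8 + 9 + 4 + 3 + 5 + 7) / 6 = 36/6 = 6
  mean(V) = (2 + 6 + 6 + 4 + 8 + 9) / 6 = 35/6 = 5.8333
  x̄ = (6, 5.8333),  deviation x̄ - mu_0 = (6, 5.8333) - (2, 7) = (4, -1.1667).

Step 2 — sample covariance matrix, S[i,j] = (1/(n-1)) · Σ_k (x_{k,i} - mean_i) · (x_{k,j} - mean_j), divisor n-1 = 5:
  S[U,U] = ((2)·(2) + (3)·(3) + (-2)·(-2) + (-3)·(-3) + (-1)·(-1) + (1)·(1)) / 5 = 28/5 = 5.6
  S[U,V] = ((2)·(-3.8333) + (3)·(0.1667) + (-2)·(0.1667) + (-3)·(-1.8333) + (-1)·(2.1667) + (1)·(3.1667)) / 5 = -1/5 = -0.2
  S[V,V] = ((-3.8333)·(-3.8333) + (0.1667)·(0.1667) + (0.1667)·(0.1667) + (-1.8333)·(-1.8333) + (2.1667)·(2.1667) + (3.1667)·(3.1667)) / 5 = 32.8333/5 = 6.5667
  S = [[5.6, -0.2],
 [-0.2, 6.5667]].

Step 3 — invert S. det(S) = 5.6·6.5667 - (-0.2)² = 36.7333.
  S^{-1} = (1/det) · [[d, -b], [-b, a]] = [[0.1788, 0.0054],
 [0.0054, 0.1525]].

Step 4 — quadratic form (x̄ - mu_0)^T · S^{-1} · (x̄ - mu_0):
  S^{-1} · (x̄ - mu_0) = (0.7087, -0.1561),
  (x̄ - mu_0)^T · [...] = (4)·(0.7087) + (-1.1667)·(-0.1561) = 3.0169.

Step 5 — scale by n: T² = 6 · 3.0169 = 18.1016.

T² ≈ 18.1016


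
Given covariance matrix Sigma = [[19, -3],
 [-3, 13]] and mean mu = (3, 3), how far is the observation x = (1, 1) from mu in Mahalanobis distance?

Step 1 — centre the observation: (x - mu) = (-2, -2).

Step 2 — invert Sigma. det(Sigma) = 19·13 - (-3)² = 238.
  Sigma^{-1} = (1/det) · [[d, -b], [-b, a]] = [[0.0546, 0.0126],
 [0.0126, 0.0798]].

Step 3 — form the quadratic (x - mu)^T · Sigma^{-1} · (x - mu):
  Sigma^{-1} · (x - mu) = (-0.1345, -0.1849).
  (x - mu)^T · [Sigma^{-1} · (x - mu)] = (-2)·(-0.1345) + (-2)·(-0.1849) = 0.6387.

Step 4 — take square root: d = √(0.6387) ≈ 0.7992.

d(x, mu) = √(0.6387) ≈ 0.7992


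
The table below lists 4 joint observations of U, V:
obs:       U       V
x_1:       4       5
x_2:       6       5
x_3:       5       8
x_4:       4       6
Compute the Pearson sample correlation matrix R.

Step 1 — column means:
  mean(U) = (4 + 6 + 5 + 4) / 4 = 19/4 = 4.75
  mean(V) = (5 + 5 + 8 + 6) / 4 = 24/4 = 6

Step 2 — sample variances and covariances s[i,j] = (1/(n-1)) · Σ_k (x_{k,i} - mean_i) · (x_{k,j} - mean_j), with n-1 = 3:
  s[U,U] = ((-0.75)·(-0.75) + (1.25)·(1.25) + (0.25)·(0.25) + (-0.75)·(-0.75)) / 3 = 2.75/3 = 0.9167
  s[U,V] = ((-0.75)·(-1) + (1.25)·(-1) + (0.25)·(2) + (-0.75)·(0)) / 3 = 0/3 = 0
  s[V,V] = ((-1)·(-1) + (-1)·(-1) + (2)·(2) + (0)·(0)) / 3 = 6/3 = 2
  Sample standard deviations s_i = √(s[i,i]):
  s(U) = √(0.9167) = 0.9574
  s(V) = √(2) = 1.4142

Step 3 — r_{ij} = s_{ij} / (s_i · s_j):
  r[U,U] = 1 (diagonal).
  r[U,V] = 0 / (0.9574 · 1.4142) = 0 / 1.354 = 0
  r[V,V] = 1 (diagonal).

R is symmetric with unit diagonal. Assembling:

R = [[1, 0],
 [0, 1]]


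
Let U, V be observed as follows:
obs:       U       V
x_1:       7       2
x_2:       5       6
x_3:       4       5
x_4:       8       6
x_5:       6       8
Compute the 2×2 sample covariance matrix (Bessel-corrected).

Step 1 — column means:
  mean(U) = (7 + 5 + 4 + 8 + 6) / 5 = 30/5 = 6
  mean(V) = (2 + 6 + 5 + 6 + 8) / 5 = 27/5 = 5.4

Step 2 — sample covariance S[i,j] = (1/(n-1)) · Σ_k (x_{k,i} - mean_i) · (x_{k,j} - mean_j), with n-1 = 4.
  S[U,U] = ((1)·(1) + (-1)·(-1) + (-2)·(-2) + (2)·(2) + (0)·(0)) / 4 = 10/4 = 2.5
  S[U,V] = ((1)·(-3.4) + (-1)·(0.6) + (-2)·(-0.4) + (2)·(0.6) + (0)·(2.6)) / 4 = -2/4 = -0.5
  S[V,V] = ((-3.4)·(-3.4) + (0.6)·(0.6) + (-0.4)·(-0.4) + (0.6)·(0.6) + (2.6)·(2.6)) / 4 = 19.2/4 = 4.8

S is symmetric (S[j,i] = S[i,j]). Assembling:

S = [[2.5, -0.5],
 [-0.5, 4.8]]


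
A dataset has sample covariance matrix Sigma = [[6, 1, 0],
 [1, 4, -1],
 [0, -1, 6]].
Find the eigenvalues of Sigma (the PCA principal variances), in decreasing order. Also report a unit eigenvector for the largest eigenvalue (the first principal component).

Step 1 — characteristic polynomial p(λ) = det(λI - Sigma) = λ³ - tr·λ² + c_1·λ - det, where tr = trace, c_1 = sum of the principal 2×2 minors, det = det(Sigma):
  tr = 6 + 4 + 6 = 16,
  c_1 = (6·4 - (1)²) + (6·6 - (0)²) + (4·6 - (-1)²) = 23 + 36 + 23 = 82,
  det = 6·(4·6 - (-1)²) - (1)·((1)·6 - (-1)·(0)) + (0)·((1)·(-1) - 4·(0)) = 6·(23) - (1)·(6) + (0)·(-1) = 132.
  So p(λ) = λ³ - 16λ² + 82λ - 132.
Step 2 — look for an integer root (rational root theorem: any rational root is an integer divisor of 132). Testing λ = 6:
  p(6) = 216 - 576 + 492 - 132 = 0  ✓
  Dividing out (λ - 6): p(λ) = (λ - 6)(λ² - 10λ + 22).
Step 3 — remaining eigenvalues from the quadratic λ² - 10λ + 22 = 0:
  Δ = 10² - 4·22 = 100 - 88 = 12,  λ = (10 ± √12)/2 = (10 ± 3.4641)/2 ≈ 6.7321 or 3.2679.
  Sorted: λ_1 = 6.7321,  λ_2 = 6,  λ_3 = 3.2679  (check: sum = 16 = tr ✓).

Step 4 — unit eigenvector for λ_1 ≈ 6.7321: v spans the null space of (Sigma - λ_1 I), whose rows are
  r_1 = (-0.7321, 1, 0),  r_2 = (1, -2.7321, -1),  r_3 = (0, -1, -0.7321).
  v is orthogonal to every row, so take v ∝ r_1 × r_2 = ((1)·(-1) - (0)·(-2.7321), (0)·(1) - (-0.7321)·(-1), (-0.7321)·(-2.7321) - (1)·(1)) ≈ (-1, -0.7321, 1).
  Rescale (multiply by -1 so the first nonzero entry is positive): u = (1, 0.7321, -1).
  ||u|| = √((1)² + (0.7321)² + (-1)²) = √(2.5359) ≈ 1.5925,  v_1 = u/||u|| ≈ (0.628, 0.4597, -0.628) (||v_1|| = 1).

λ_1 = 6.7321,  λ_2 = 6,  λ_3 = 3.2679;  v_1 ≈ (0.628, 0.4597, -0.628)


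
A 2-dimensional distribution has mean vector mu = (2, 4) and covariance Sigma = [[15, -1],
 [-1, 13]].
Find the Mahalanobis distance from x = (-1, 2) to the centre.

Step 1 — centre the observation: (x - mu) = (-3, -2).

Step 2 — invert Sigma. det(Sigma) = 15·13 - (-1)² = 194.
  Sigma^{-1} = (1/det) · [[d, -b], [-b, a]] = [[0.067, 0.0052],
 [0.0052, 0.0773]].

Step 3 — form the quadratic (x - mu)^T · Sigma^{-1} · (x - mu):
  Sigma^{-1} · (x - mu) = (-0.2113, -0.1701).
  (x - mu)^T · [Sigma^{-1} · (x - mu)] = (-3)·(-0.2113) + (-2)·(-0.1701) = 0.9742.

Step 4 — take square root: d = √(0.9742) ≈ 0.987.

d(x, mu) = √(0.9742) ≈ 0.987


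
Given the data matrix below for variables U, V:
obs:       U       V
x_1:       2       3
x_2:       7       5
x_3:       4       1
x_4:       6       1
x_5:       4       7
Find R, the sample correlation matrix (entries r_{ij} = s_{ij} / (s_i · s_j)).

Step 1 — column means:
  mean(U) = (2 + 7 + 4 + 6 + 4) / 5 = 23/5 = 4.6
  mean(V) = (3 + 5 + 1 + 1 + 7) / 5 = 17/5 = 3.4

Step 2 — sample variances and covariances s[i,j] = (1/(n-1)) · Σ_k (x_{k,i} - mean_i) · (x_{k,j} - mean_j), with n-1 = 4:
  s[U,U] = ((-2.6)·(-2.6) + (2.4)·(2.4) + (-0.6)·(-0.6) + (1.4)·(1.4) + (-0.6)·(-0.6)) / 4 = 15.2/4 = 3.8
  s[U,V] = ((-2.6)·(-0.4) + (2.4)·(1.6) + (-0.6)·(-2.4) + (1.4)·(-2.4) + (-0.6)·(3.6)) / 4 = 0.8/4 = 0.2
  s[V,V] = ((-0.4)·(-0.4) + (1.6)·(1.6) + (-2.4)·(-2.4) + (-2.4)·(-2.4) + (3.6)·(3.6)) / 4 = 27.2/4 = 6.8
  Sample standard deviations s_i = √(s[i,i]):
  s(U) = √(3.8) = 1.9494
  s(V) = √(6.8) = 2.6077

Step 3 — r_{ij} = s_{ij} / (s_i · s_j):
  r[U,U] = 1 (diagonal).
  r[U,V] = 0.2 / (1.9494 · 2.6077) = 0.2 / 5.0833 = 0.0393
  r[V,V] = 1 (diagonal).

R is symmetric with unit diagonal. Assembling:

R = [[1, 0.0393],
 [0.0393, 1]]


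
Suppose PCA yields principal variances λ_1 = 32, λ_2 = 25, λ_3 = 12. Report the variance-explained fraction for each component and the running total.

Step 1 — total variance = trace(Sigma) = Σ λ_i = 32 + 25 + 12 = 69.

Step 2 — fraction explained by component i = λ_i / Σ λ:
  PC1: 32/69 = 0.4638
  PC2: 25/69 = 0.3623
  PC3: 12/69 = 0.1739

Step 3 — cumulative fraction after k components = (λ_1 + ... + λ_k) / Σ λ:
  k = 1: 32/69 = 0.4638
  k = 2: (32 + 25)/69 = 57/69 = 0.8261
  k = 3: (32 + 25 + 12)/69 = 69/69 = 1

Summary (fraction, with percent):

explained: PC1 0.4638 (46.38%), PC2 0.3623 (36.23%), PC3 0.1739 (17.39%);  cumulative: 0.4638, 0.8261, 1


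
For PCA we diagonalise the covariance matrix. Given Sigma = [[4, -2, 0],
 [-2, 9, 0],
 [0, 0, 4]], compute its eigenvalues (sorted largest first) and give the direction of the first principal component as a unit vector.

Step 1 — characteristic polynomial p(λ) = det(λI - Sigma) = λ³ - tr·λ² + c_1·λ - det, where tr = trace, c_1 = sum of the principal 2×2 minors, det = det(Sigma):
  tr = 4 + 9 + 4 = 17,
  c_1 = (4·9 - (-2)²) + (4·4 - (0)²) + (9·4 - (0)²) = 32 + 16 + 36 = 84,
  det = 4·(9·4 - (0)²) - (-2)·((-2)·4 - (0)·(0)) + (0)·((-2)·(0) - 9·(0)) = 4·(36) - (-2)·(-8) + (0)·(0) = 128.
  So p(λ) = λ³ - 17λ² + 84λ - 128.
Step 2 — look for an integer root (rational root theorem: any rational root is an integer divisor of 128). Testing λ = 4:
  p(4) = 64 - 272 + 336 - 128 = 0  ✓
  Dividing out (λ - 4): p(λ) = (λ - 4)(λ² - 13λ + 32).
Step 3 — remaining eigenvalues from the quadratic λ² - 13λ + 32 = 0:
  Δ = 13² - 4·32 = 169 - 128 = 41,  λ = (13 ± √41)/2 = (13 ± 6.4031)/2 ≈ 9.7016 or 3.2984.
  Sorted: λ_1 = 9.7016,  λ_2 = 4,  λ_3 = 3.2984  (check: sum = 17 = tr ✓).

Step 4 — unit eigenvector for λ_1 ≈ 9.7016: v spans the null space of (Sigma - λ_1 I), whose rows are
  r_1 = (-5.7016, -2, 0),  r_2 = (-2, -0.7016, 0),  r_3 = (0, 0, -5.7016).
  v is orthogonal to every row, so take v ∝ r_1 × r_3 = ((-2)·(-5.7016) - (0)·(0), (0)·(0) - (-5.7016)·(-5.7016), (-5.7016)·(0) - (-2)·(0)) ≈ (11.4031, -32.5078, 0).
  Let u = (11.4031, -32.5078, 0).
  ||u|| = √((11.4031)² + (-32.5078)² + (0)²) = √(1186.789) ≈ 34.4498,  v_1 = u/||u|| ≈ (0.331, -0.9436, 0) (||v_1|| = 1).

λ_1 = 9.7016,  λ_2 = 4,  λ_3 = 3.2984;  v_1 ≈ (0.331, -0.9436, 0)


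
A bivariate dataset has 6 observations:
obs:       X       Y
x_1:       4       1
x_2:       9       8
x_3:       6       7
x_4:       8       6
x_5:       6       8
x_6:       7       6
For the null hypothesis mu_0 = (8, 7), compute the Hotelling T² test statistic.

Step 1 — sample mean vector:
  mean(X) = (4 + 9 + 6 + 8 + 6 + 7) / 6 = 40/6 = 6.6667
  mean(Y) = (1 + 8 + 7 + 6 + 8 + 6) / 6 = 36/6 = 6
  x̄ = (6.6667, 6),  deviation x̄ - mu_0 = (6.6667, 6) - (8, 7) = (-1.3333, -1).

Step 2 — sample covariance matrix, S[i,j] = (1/(n-1)) · Σ_k (x_{k,i} - mean_i) · (x_{k,j} - mean_j), divisor n-1 = 5:
  S[X,X] = ((-2.6667)·(-2.6667) + (2.3333)·(2.3333) + (-0.6667)·(-0.6667) + (1.3333)·(1.3333) + (-0.6667)·(-0.6667) + (0.3333)·(0.3333)) / 5 = 15.3333/5 = 3.0667
  S[X,Y] = ((-2.6667)·(-5) + (2.3333)·(2) + (-0.6667)·(1) + (1.3333)·(0) + (-0.6667)·(2) + (0.3333)·(0)) / 5 = 16/5 = 3.2
  S[Y,Y] = ((-5)·(-5) + (2)·(2) + (1)·(1) + (0)·(0) + (2)·(2) + (0)·(0)) / 5 = 34/5 = 6.8
  S = [[3.0667, 3.2],
 [3.2, 6.8]].

Step 3 — invert S. det(S) = 3.0667·6.8 - (3.2)² = 10.6133.
  S^{-1} = (1/det) · [[d, -b], [-b, a]] = [[0.6407, -0.3015],
 [-0.3015, 0.2889]].

Step 4 — quadratic form (x̄ - mu_0)^T · S^{-1} · (x̄ - mu_0):
  S^{-1} · (x̄ - mu_0) = (-0.5528, 0.1131),
  (x̄ - mu_0)^T · [...] = (-1.3333)·(-0.5528) + (-1)·(0.1131) = 0.624.

Step 5 — scale by n: T² = 6 · 0.624 = 3.7437.

T² ≈ 3.7437


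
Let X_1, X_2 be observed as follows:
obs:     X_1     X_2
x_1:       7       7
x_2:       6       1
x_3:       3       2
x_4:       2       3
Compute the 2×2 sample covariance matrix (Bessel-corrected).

Step 1 — column means:
  mean(X_1) = (7 + 6 + 3 + 2) / 4 = 18/4 = 4.5
  mean(X_2) = (7 + 1 + 2 + 3) / 4 = 13/4 = 3.25

Step 2 — sample covariance S[i,j] = (1/(n-1)) · Σ_k (x_{k,i} - mean_i) · (x_{k,j} - mean_j), with n-1 = 3.
  S[X_1,X_1] = ((2.5)·(2.5) + (1.5)·(1.5) + (-1.5)·(-1.5) + (-2.5)·(-2.5)) / 3 = 17/3 = 5.6667
  S[X_1,X_2] = ((2.5)·(3.75) + (1.5)·(-2.25) + (-1.5)·(-1.25) + (-2.5)·(-0.25)) / 3 = 8.5/3 = 2.8333
  S[X_2,X_2] = ((3.75)·(3.75) + (-2.25)·(-2.25) + (-1.25)·(-1.25) + (-0.25)·(-0.25)) / 3 = 20.75/3 = 6.9167

S is symmetric (S[j,i] = S[i,j]). Assembling:

S = [[5.6667, 2.8333],
 [2.8333, 6.9167]]


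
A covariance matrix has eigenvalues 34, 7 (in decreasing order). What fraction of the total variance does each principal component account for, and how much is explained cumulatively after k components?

Step 1 — total variance = trace(Sigma) = Σ λ_i = 34 + 7 = 41.

Step 2 — fraction explained by component i = λ_i / Σ λ:
  PC1: 34/41 = 0.8293
  PC2: 7/41 = 0.1707

Step 3 — cumulative fraction after k components = (λ_1 + ... + λ_k) / Σ λ:
  k = 1: 34/41 = 0.8293
  k = 2: (34 + 7)/41 = 41/41 = 1

Summary (fraction, with percent):

explained: PC1 0.8293 (82.93%), PC2 0.1707 (17.07%);  cumulative: 0.8293, 1


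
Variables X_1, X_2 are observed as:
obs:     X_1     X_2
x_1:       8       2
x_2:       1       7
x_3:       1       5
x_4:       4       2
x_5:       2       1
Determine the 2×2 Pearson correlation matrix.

Step 1 — column means:
  mean(X_1) = (8 + 1 + 1 + 4 + 2) / 5 = 16/5 = 3.2
  mean(X_2) = (2 + 7 + 5 + 2 + 1) / 5 = 17/5 = 3.4

Step 2 — sample variances and covariances s[i,j] = (1/(n-1)) · Σ_k (x_{k,i} - mean_i) · (x_{k,j} - mean_j), with n-1 = 4:
  s[X_1,X_1] = ((4.8)·(4.8) + (-2.2)·(-2.2) + (-2.2)·(-2.2) + (0.8)·(0.8) + (-1.2)·(-1.2)) / 4 = 34.8/4 = 8.7
  s[X_1,X_2] = ((4.8)·(-1.4) + (-2.2)·(3.6) + (-2.2)·(1.6) + (0.8)·(-1.4) + (-1.2)·(-2.4)) / 4 = -16.4/4 = -4.1
  s[X_2,X_2] = ((-1.4)·(-1.4) + (3.6)·(3.6) + (1.6)·(1.6) + (-1.4)·(-1.4) + (-2.4)·(-2.4)) / 4 = 25.2/4 = 6.3
  Sample standard deviations s_i = √(s[i,i]):
  s(X_1) = √(8.7) = 2.9496
  s(X_2) = √(6.3) = 2.51

Step 3 — r_{ij} = s_{ij} / (s_i · s_j):
  r[X_1,X_1] = 1 (diagonal).
  r[X_1,X_2] = -4.1 / (2.9496 · 2.51) = -4.1 / 7.4034 = -0.5538
  r[X_2,X_2] = 1 (diagonal).

R is symmetric with unit diagonal. Assembling:

R = [[1, -0.5538],
 [-0.5538, 1]]


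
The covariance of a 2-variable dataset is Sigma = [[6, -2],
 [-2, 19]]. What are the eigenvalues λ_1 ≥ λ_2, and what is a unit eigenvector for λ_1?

Step 1 — characteristic polynomial of 2×2 Sigma:
  det(Sigma - λI) = λ² - trace · λ + det = 0.
  trace = 6 + 19 = 25, det = 6·19 - (-2)² = 110.
Step 2 — discriminant:
  Δ = trace² - 4·det = 625 - 440 = 185.
Step 3 — eigenvalues:
  λ = (trace ± √Δ)/2 = (25 ± 13.6015)/2,
  λ_1 = 19.3007,  λ_2 = 5.6993.

Step 4 — unit eigenvector for λ_1: solve (Sigma - λ_1 I)v = 0. First row:
  (6 - 19.3007)·v_x + (-2)·v_y = 0, i.e. (-13.3007)·v_x + (-2)·v_y = 0,
  so v ∝ (b, λ_1 - a) = (-2, 13.3007); multiply by -1 so the first entry is positive: u = (2, -13.3007).
  ||u|| = √((2)² + (-13.3007)²) = √(180.9096) ≈ 13.4503,
  v_1 = u/||u|| ≈ (0.1487, -0.9889) (||v_1|| = 1).

λ_1 = 19.3007,  λ_2 = 5.6993;  v_1 ≈ (0.1487, -0.9889)


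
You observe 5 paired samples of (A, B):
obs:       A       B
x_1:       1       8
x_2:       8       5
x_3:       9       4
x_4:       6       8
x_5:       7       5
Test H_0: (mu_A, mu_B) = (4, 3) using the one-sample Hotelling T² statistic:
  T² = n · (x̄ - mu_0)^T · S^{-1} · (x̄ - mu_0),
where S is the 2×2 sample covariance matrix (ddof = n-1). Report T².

Step 1 — sample mean vector:
  mean(A) = (1 + 8 + 9 + 6 + 7) / 5 = 31/5 = 6.2
  mean(B) = (8 + 5 + 4 + 8 + 5) / 5 = 30/5 = 6
  x̄ = (6.2, 6),  deviation x̄ - mu_0 = (6.2, 6) - (4, 3) = (2.2, 3).

Step 2 — sample covariance matrix, S[i,j] = (1/(n-1)) · Σ_k (x_{k,i} - mean_i) · (x_{k,j} - mean_j), divisor n-1 = 4:
  S[A,A] = ((-5.2)·(-5.2) + (1.8)·(1.8) + (2.8)·(2.8) + (-0.2)·(-0.2) + (0.8)·(0.8)) / 4 = 38.8/4 = 9.7
  S[A,B] = ((-5.2)·(2) + (1.8)·(-1) + (2.8)·(-2) + (-0.2)·(2) + (0.8)·(-1)) / 4 = -19/4 = -4.75
  S[B,B] = ((2)·(2) + (-1)·(-1) + (-2)·(-2) + (2)·(2) + (-1)·(-1)) / 4 = 14/4 = 3.5
  S = [[9.7, -4.75],
 [-4.75, 3.5]].

Step 3 — invert S. det(S) = 9.7·3.5 - (-4.75)² = 11.3875.
  S^{-1} = (1/det) · [[d, -b], [-b, a]] = [[0.3074, 0.4171],
 [0.4171, 0.8518]].

Step 4 — quadratic form (x̄ - mu_0)^T · S^{-1} · (x̄ - mu_0):
  S^{-1} · (x̄ - mu_0) = (1.9276, 3.4731),
  (x̄ - mu_0)^T · [...] = (2.2)·(1.9276) + (3)·(3.4731) = 14.6599.

Step 5 — scale by n: T² = 5 · 14.6599 = 73.2997.

T² ≈ 73.2997


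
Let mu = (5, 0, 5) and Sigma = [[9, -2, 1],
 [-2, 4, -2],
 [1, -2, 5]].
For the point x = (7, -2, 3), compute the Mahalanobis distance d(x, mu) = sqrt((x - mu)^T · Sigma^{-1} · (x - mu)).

Step 1 — centre the observation: (x - mu) = (2, -2, -2).

Step 2 — invert Sigma (cofactor / det for 3×3, or solve directly):
  Sigma^{-1} = [[0.125, 0.0625, 0],
 [0.0625, 0.3438, 0.125],
 [0, 0.125, 0.25]].

Step 3 — form the quadratic (x - mu)^T · Sigma^{-1} · (x - mu):
  Sigma^{-1} · (x - mu) = (0.125, -0.8125, -0.75).
  (x - mu)^T · [Sigma^{-1} · (x - mu)] = (2)·(0.125) + (-2)·(-0.8125) + (-2)·(-0.75) = 3.375.

Step 4 — take square root: d = √(3.375) ≈ 1.8371.

d(x, mu) = √(3.375) ≈ 1.8371


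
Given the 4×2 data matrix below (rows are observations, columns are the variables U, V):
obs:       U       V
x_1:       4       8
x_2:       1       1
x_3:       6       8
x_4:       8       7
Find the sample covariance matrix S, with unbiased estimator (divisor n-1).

Step 1 — column means:
  mean(U) = (4 + 1 + 6 + 8) / 4 = 19/4 = 4.75
  mean(V) = (8 + 1 + 8 + 7) / 4 = 24/4 = 6

Step 2 — sample covariance S[i,j] = (1/(n-1)) · Σ_k (x_{k,i} - mean_i) · (x_{k,j} - mean_j), with n-1 = 3.
  S[U,U] = ((-0.75)·(-0.75) + (-3.75)·(-3.75) + (1.25)·(1.25) + (3.25)·(3.25)) / 3 = 26.75/3 = 8.9167
  S[U,V] = ((-0.75)·(2) + (-3.75)·(-5) + (1.25)·(2) + (3.25)·(1)) / 3 = 23/3 = 7.6667
  S[V,V] = ((2)·(2) + (-5)·(-5) + (2)·(2) + (1)·(1)) / 3 = 34/3 = 11.3333

S is symmetric (S[j,i] = S[i,j]). Assembling:

S = [[8.9167, 7.6667],
 [7.6667, 11.3333]]


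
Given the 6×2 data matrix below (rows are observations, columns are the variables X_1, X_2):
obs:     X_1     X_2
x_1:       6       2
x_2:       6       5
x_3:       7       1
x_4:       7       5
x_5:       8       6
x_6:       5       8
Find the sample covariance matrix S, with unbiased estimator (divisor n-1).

Step 1 — column means:
  mean(X_1) = (6 + 6 + 7 + 7 + 8 + 5) / 6 = 39/6 = 6.5
  mean(X_2) = (2 + 5 + 1 + 5 + 6 + 8) / 6 = 27/6 = 4.5

Step 2 — sample covariance S[i,j] = (1/(n-1)) · Σ_k (x_{k,i} - mean_i) · (x_{k,j} - mean_j), with n-1 = 5.
  S[X_1,X_1] = ((-0.5)·(-0.5) + (-0.5)·(-0.5) + (0.5)·(0.5) + (0.5)·(0.5) + (1.5)·(1.5) + (-1.5)·(-1.5)) / 5 = 5.5/5 = 1.1
  S[X_1,X_2] = ((-0.5)·(-2.5) + (-0.5)·(0.5) + (0.5)·(-3.5) + (0.5)·(0.5) + (1.5)·(1.5) + (-1.5)·(3.5)) / 5 = -3.5/5 = -0.7
  S[X_2,X_2] = ((-2.5)·(-2.5) + (0.5)·(0.5) + (-3.5)·(-3.5) + (0.5)·(0.5) + (1.5)·(1.5) + (3.5)·(3.5)) / 5 = 33.5/5 = 6.7

S is symmetric (S[j,i] = S[i,j]). Assembling:

S = [[1.1, -0.7],
 [-0.7, 6.7]]


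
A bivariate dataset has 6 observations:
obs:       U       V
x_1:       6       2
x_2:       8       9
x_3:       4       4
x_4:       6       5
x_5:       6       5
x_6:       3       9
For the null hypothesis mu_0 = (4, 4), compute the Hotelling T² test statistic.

Step 1 — sample mean vector:
  mean(U) = (6 + 8 + 4 + 6 + 6 + 3) / 6 = 33/6 = 5.5
  mean(V) = (2 + 9 + 4 + 5 + 5 + 9) / 6 = 34/6 = 5.6667
  x̄ = (5.5, 5.6667),  deviation x̄ - mu_0 = (5.5, 5.6667) - (4, 4) = (1.5, 1.6667).

Step 2 — sample covariance matrix, S[i,j] = (1/(n-1)) · Σ_k (x_{k,i} - mean_i) · (x_{k,j} - mean_j), divisor n-1 = 5:
  S[U,U] = ((0.5)·(0.5) + (2.5)·(2.5) + (-1.5)·(-1.5) + (0.5)·(0.5) + (0.5)·(0.5) + (-2.5)·(-2.5)) / 5 = 15.5/5 = 3.1
  S[U,V] = ((0.5)·(-3.6667) + (2.5)·(3.3333) + (-1.5)·(-1.6667) + (0.5)·(-0.6667) + (0.5)·(-0.6667) + (-2.5)·(3.3333)) / 5 = 0/5 = 0
  S[V,V] = ((-3.6667)·(-3.6667) + (3.3333)·(3.3333) + (-1.6667)·(-1.6667) + (-0.6667)·(-0.6667) + (-0.6667)·(-0.6667) + (3.3333)·(3.3333)) / 5 = 39.3333/5 = 7.8667
  S = [[3.1, 0],
 [0, 7.8667]].

Step 3 — invert S. det(S) = 3.1·7.8667 - (0)² = 24.3867.
  S^{-1} = (1/det) · [[d, -b], [-b, a]] = [[0.3226, 0],
 [0, 0.1271]].

Step 4 — quadratic form (x̄ - mu_0)^T · S^{-1} · (x̄ - mu_0):
  S^{-1} · (x̄ - mu_0) = (0.4839, 0.2119),
  (x̄ - mu_0)^T · [...] = (1.5)·(0.4839) + (1.6667)·(0.2119) = 1.0789.

Step 5 — scale by n: T² = 6 · 1.0789 = 6.4735.

T² ≈ 6.4735


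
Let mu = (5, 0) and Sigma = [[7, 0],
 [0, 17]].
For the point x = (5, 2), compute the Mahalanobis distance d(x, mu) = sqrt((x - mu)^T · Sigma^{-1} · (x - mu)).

Step 1 — centre the observation: (x - mu) = (0, 2).

Step 2 — invert Sigma. det(Sigma) = 7·17 - (0)² = 119.
  Sigma^{-1} = (1/det) · [[d, -b], [-b, a]] = [[0.1429, 0],
 [0, 0.0588]].

Step 3 — form the quadratic (x - mu)^T · Sigma^{-1} · (x - mu):
  Sigma^{-1} · (x - mu) = (0, 0.1176).
  (x - mu)^T · [Sigma^{-1} · (x - mu)] = (0)·(0) + (2)·(0.1176) = 0.2353.

Step 4 — take square root: d = √(0.2353) ≈ 0.4851.

d(x, mu) = √(0.2353) ≈ 0.4851


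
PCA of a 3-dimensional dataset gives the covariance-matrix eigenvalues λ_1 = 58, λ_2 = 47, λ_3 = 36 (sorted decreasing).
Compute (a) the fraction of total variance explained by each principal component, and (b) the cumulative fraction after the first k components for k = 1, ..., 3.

Step 1 — total variance = trace(Sigma) = Σ λ_i = 58 + 47 + 36 = 141.

Step 2 — fraction explained by component i = λ_i / Σ λ:
  PC1: 58/141 = 0.4113
  PC2: 47/141 = 0.3333
  PC3: 36/141 = 0.2553

Step 3 — cumulative fraction after k components = (λ_1 + ... + λ_k) / Σ λ:
  k = 1: 58/141 = 0.4113
  k = 2: (58 + 47)/141 = 105/141 = 0.7447
  k = 3: (58 + 47 + 36)/141 = 141/141 = 1

Summary (fraction, with percent):

explained: PC1 0.4113 (41.13%), PC2 0.3333 (33.33%), PC3 0.2553 (25.53%);  cumulative: 0.4113, 0.7447, 1


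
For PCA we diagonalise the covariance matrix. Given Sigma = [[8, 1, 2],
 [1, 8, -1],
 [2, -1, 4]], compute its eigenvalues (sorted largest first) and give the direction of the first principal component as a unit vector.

Step 1 — characteristic polynomial p(λ) = det(λI - Sigma) = λ³ - tr·λ² + c_1·λ - det, where tr = trace, c_1 = sum of the principal 2×2 minors, det = det(Sigma):
  tr = 8 + 8 + 4 = 20,
  c_1 = (8·8 - (1)²) + (8·4 - (2)²) + (8·4 - (-1)²) = 63 + 28 + 31 = 122,
  det = 8·(8·4 - (-1)²) - (1)·((1)·4 - (-1)·(2)) + (2)·((1)·(-1) - 8·(2)) = 8·(31) - (1)·(6) + (2)·(-17) = 208.
  So p(λ) = λ³ - 20λ² + 122λ - 208.
Step 2 — look for an integer root (rational root theorem: any rational root is an integer divisor of 208). Testing λ = 8:
  p(8) = 512 - 1280 + 976 - 208 = 0  ✓
  Dividing out (λ - 8): p(λ) = (λ - 8)(λ² - 12λ + 26).
Step 3 — remaining eigenvalues from the quadratic λ² - 12λ + 26 = 0:
  Δ = 12² - 4·26 = 144 - 104 = 40,  λ = (12 ± √40)/2 = (12 ± 6.3246)/2 ≈ 9.1623 or 2.8377.
  Sorted: λ_1 = 9.1623,  λ_2 = 8,  λ_3 = 2.8377  (check: sum = 20 = tr ✓).

Step 4 — unit eigenvector for λ_1 ≈ 9.1623: v spans the null space of (Sigma - λ_1 I), whose rows are
  r_1 = (-1.1623, 1, 2),  r_2 = (1, -1.1623, -1),  r_3 = (2, -1, -5.1623).
  v is orthogonal to every row, so take v ∝ r_1 × r_2 = ((1)·(-1) - (2)·(-1.1623), (2)·(1) - (-1.1623)·(-1), (-1.1623)·(-1.1623) - (1)·(1)) ≈ (1.3246, 0.8377, 0.3509).
  Let u = (1.3246, 0.8377, 0.3509).
  ||u|| = √((1.3246)² + (0.8377)² + (0.3509)²) = √(2.5793) ≈ 1.606,  v_1 = u/||u|| ≈ (0.8247, 0.5216, 0.2185) (||v_1|| = 1).

λ_1 = 9.1623,  λ_2 = 8,  λ_3 = 2.8377;  v_1 ≈ (0.8247, 0.5216, 0.2185)


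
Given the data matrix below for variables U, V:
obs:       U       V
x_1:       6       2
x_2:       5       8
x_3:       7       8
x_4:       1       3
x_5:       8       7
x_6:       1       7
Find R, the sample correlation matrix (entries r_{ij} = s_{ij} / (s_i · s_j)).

Step 1 — column means:
  mean(U) = (6 + 5 + 7 + 1 + 8 + 1) / 6 = 28/6 = 4.6667
  mean(V) = (2 + 8 + 8 + 3 + 7 + 7) / 6 = 35/6 = 5.8333

Step 2 — sample variances and covariances s[i,j] = (1/(n-1)) · Σ_k (x_{k,i} - mean_i) · (x_{k,j} - mean_j), with n-1 = 5:
  s[U,U] = ((1.3333)·(1.3333) + (0.3333)·(0.3333) + (2.3333)·(2.3333) + (-3.6667)·(-3.6667) + (3.3333)·(3.3333) + (-3.6667)·(-3.6667)) / 5 = 45.3333/5 = 9.0667
  s[U,V] = ((1.3333)·(-3.8333) + (0.3333)·(2.1667) + (2.3333)·(2.1667) + (-3.6667)·(-2.8333) + (3.3333)·(1.1667) + (-3.6667)·(1.1667)) / 5 = 10.6667/5 = 2.1333
  s[V,V] = ((-3.8333)·(-3.8333) + (2.1667)·(2.1667) + (2.1667)·(2.1667) + (-2.8333)·(-2.8333) + (1.1667)·(1.1667) + (1.1667)·(1.1667)) / 5 = 34.8333/5 = 6.9667
  Sample standard deviations s_i = √(s[i,i]):
  s(U) = √(9.0667) = 3.0111
  s(V) = √(6.9667) = 2.6394

Step 3 — r_{ij} = s_{ij} / (s_i · s_j):
  r[U,U] = 1 (diagonal).
  r[U,V] = 2.1333 / (3.0111 · 2.6394) = 2.1333 / 7.9476 = 0.2684
  r[V,V] = 1 (diagonal).

R is symmetric with unit diagonal. Assembling:

R = [[1, 0.2684],
 [0.2684, 1]]


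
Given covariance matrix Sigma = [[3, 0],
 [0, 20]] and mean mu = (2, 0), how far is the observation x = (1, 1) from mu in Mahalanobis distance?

Step 1 — centre the observation: (x - mu) = (-1, 1).

Step 2 — invert Sigma. det(Sigma) = 3·20 - (0)² = 60.
  Sigma^{-1} = (1/det) · [[d, -b], [-b, a]] = [[0.3333, 0],
 [0, 0.05]].

Step 3 — form the quadratic (x - mu)^T · Sigma^{-1} · (x - mu):
  Sigma^{-1} · (x - mu) = (-0.3333, 0.05).
  (x - mu)^T · [Sigma^{-1} · (x - mu)] = (-1)·(-0.3333) + (1)·(0.05) = 0.3833.

Step 4 — take square root: d = √(0.3833) ≈ 0.6191.

d(x, mu) = √(0.3833) ≈ 0.6191


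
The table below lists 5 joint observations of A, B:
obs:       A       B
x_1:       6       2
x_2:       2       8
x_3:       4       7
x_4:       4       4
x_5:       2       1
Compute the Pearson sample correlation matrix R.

Step 1 — column means:
  mean(A) = (6 + 2 + 4 + 4 + 2) / 5 = 18/5 = 3.6
  mean(B) = (2 + 8 + 7 + 4 + 1) / 5 = 22/5 = 4.4

Step 2 — sample variances and covariances s[i,j] = (1/(n-1)) · Σ_k (x_{k,i} - mean_i) · (x_{k,j} - mean_j), with n-1 = 4:
  s[A,A] = ((2.4)·(2.4) + (-1.6)·(-1.6) + (0.4)·(0.4) + (0.4)·(0.4) + (-1.6)·(-1.6)) / 4 = 11.2/4 = 2.8
  s[A,B] = ((2.4)·(-2.4) + (-1.6)·(3.6) + (0.4)·(2.6) + (0.4)·(-0.4) + (-1.6)·(-3.4)) / 4 = -5.2/4 = -1.3
  s[B,B] = ((-2.4)·(-2.4) + (3.6)·(3.6) + (2.6)·(2.6) + (-0.4)·(-0.4) + (-3.4)·(-3.4)) / 4 = 37.2/4 = 9.3
  Sample standard deviations s_i = √(s[i,i]):
  s(A) = √(2.8) = 1.6733
  s(B) = √(9.3) = 3.0496

Step 3 — r_{ij} = s_{ij} / (s_i · s_j):
  r[A,A] = 1 (diagonal).
  r[A,B] = -1.3 / (1.6733 · 3.0496) = -1.3 / 5.1029 = -0.2548
  r[B,B] = 1 (diagonal).

R is symmetric with unit diagonal. Assembling:

R = [[1, -0.2548],
 [-0.2548, 1]]


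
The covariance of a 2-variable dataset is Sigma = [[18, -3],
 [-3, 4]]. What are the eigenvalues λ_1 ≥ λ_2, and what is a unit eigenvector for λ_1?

Step 1 — characteristic polynomial of 2×2 Sigma:
  det(Sigma - λI) = λ² - trace · λ + det = 0.
  trace = 18 + 4 = 22, det = 18·4 - (-3)² = 63.
Step 2 — discriminant:
  Δ = trace² - 4·det = 484 - 252 = 232.
Step 3 — eigenvalues:
  λ = (trace ± √Δ)/2 = (22 ± 15.2315)/2,
  λ_1 = 18.6158,  λ_2 = 3.3842.

Step 4 — unit eigenvector for λ_1: solve (Sigma - λ_1 I)v = 0. First row:
  (18 - 18.6158)·v_x + (-3)·v_y = 0, i.e. (-0.6158)·v_x + (-3)·v_y = 0,
  so v ∝ (b, λ_1 - a) = (-3, 0.6158); multiply by -1 so the first entry is positive: u = (3, -0.6158).
  ||u|| = √((3)² + (-0.6158)²) = √(9.3792) ≈ 3.0625,
  v_1 = u/||u|| ≈ (0.9796, -0.2011) (||v_1|| = 1).

λ_1 = 18.6158,  λ_2 = 3.3842;  v_1 ≈ (0.9796, -0.2011)


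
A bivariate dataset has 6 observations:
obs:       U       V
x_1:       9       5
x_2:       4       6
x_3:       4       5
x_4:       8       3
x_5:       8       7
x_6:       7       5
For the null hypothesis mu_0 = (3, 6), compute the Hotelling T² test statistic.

Step 1 — sample mean vector:
  mean(U) = (9 + 4 + 4 + 8 + 8 + 7) / 6 = 40/6 = 6.6667
  mean(V) = (5 + 6 + 5 + 3 + 7 + 5) / 6 = 31/6 = 5.1667
  x̄ = (6.6667, 5.1667),  deviation x̄ - mu_0 = (6.6667, 5.1667) - (3, 6) = (3.6667, -0.8333).

Step 2 — sample covariance matrix, S[i,j] = (1/(n-1)) · Σ_k (x_{k,i} - mean_i) · (x_{k,j} - mean_j), divisor n-1 = 5:
  S[U,U] = ((2.3333)·(2.3333) + (-2.6667)·(-2.6667) + (-2.6667)·(-2.6667) + (1.3333)·(1.3333) + (1.3333)·(1.3333) + (0.3333)·(0.3333)) / 5 = 23.3333/5 = 4.6667
  S[U,V] = ((2.3333)·(-0.1667) + (-2.6667)·(0.8333) + (-2.6667)·(-0.1667) + (1.3333)·(-2.1667) + (1.3333)·(1.8333) + (0.3333)·(-0.1667)) / 5 = -2.6667/5 = -0.5333
  S[V,V] = ((-0.1667)·(-0.1667) + (0.8333)·(0.8333) + (-0.1667)·(-0.1667) + (-2.1667)·(-2.1667) + (1.8333)·(1.8333) + (-0.1667)·(-0.1667)) / 5 = 8.8333/5 = 1.7667
  S = [[4.6667, -0.5333],
 [-0.5333, 1.7667]].

Step 3 — invert S. det(S) = 4.6667·1.7667 - (-0.5333)² = 7.96.
  S^{-1} = (1/det) · [[d, -b], [-b, a]] = [[0.2219, 0.067],
 [0.067, 0.5863]].

Step 4 — quadratic form (x̄ - mu_0)^T · S^{-1} · (x̄ - mu_0):
  S^{-1} · (x̄ - mu_0) = (0.758, -0.2429),
  (x̄ - mu_0)^T · [...] = (3.6667)·(0.758) + (-0.8333)·(-0.2429) = 2.9816.

Step 5 — scale by n: T² = 6 · 2.9816 = 17.8894.

T² ≈ 17.8894


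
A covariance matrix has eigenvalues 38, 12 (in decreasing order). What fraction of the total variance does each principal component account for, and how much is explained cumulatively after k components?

Step 1 — total variance = trace(Sigma) = Σ λ_i = 38 + 12 = 50.

Step 2 — fraction explained by component i = λ_i / Σ λ:
  PC1: 38/50 = 0.76
  PC2: 12/50 = 0.24

Step 3 — cumulative fraction after k components = (λ_1 + ... + λ_k) / Σ λ:
  k = 1: 38/50 = 0.76
  k = 2: (38 + 12)/50 = 50/50 = 1

Summary (fraction, with percent):

explained: PC1 0.76 (76%), PC2 0.24 (24%);  cumulative: 0.76, 1


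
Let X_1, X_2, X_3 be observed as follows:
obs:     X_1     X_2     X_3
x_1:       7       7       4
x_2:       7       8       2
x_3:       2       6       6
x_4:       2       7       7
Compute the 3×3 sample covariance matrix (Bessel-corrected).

Step 1 — column means:
  mean(X_1) = (7 + 7 + 2 + 2) / 4 = 18/4 = 4.5
  mean(X_2) = (7 + 8 + 6 + 7) / 4 = 28/4 = 7
  mean(X_3) = (4 + 2 + 6 + 7) / 4 = 19/4 = 4.75

Step 2 — sample covariance S[i,j] = (1/(n-1)) · Σ_k (x_{k,i} - mean_i) · (x_{k,j} - mean_j), with n-1 = 3.
  S[X_1,X_1] = ((2.5)·(2.5) + (2.5)·(2.5) + (-2.5)·(-2.5) + (-2.5)·(-2.5)) / 3 = 25/3 = 8.3333
  S[X_1,X_2] = ((2.5)·(0) + (2.5)·(1) + (-2.5)·(-1) + (-2.5)·(0)) / 3 = 5/3 = 1.6667
  S[X_1,X_3] = ((2.5)·(-0.75) + (2.5)·(-2.75) + (-2.5)·(1.25) + (-2.5)·(2.25)) / 3 = -17.5/3 = -5.8333
  S[X_2,X_2] = ((0)·(0) + (1)·(1) + (-1)·(-1) + (0)·(0)) / 3 = 2/3 = 0.6667
  S[X_2,X_3] = ((0)·(-0.75) + (1)·(-2.75) + (-1)·(1.25) + (0)·(2.25)) / 3 = -4/3 = -1.3333
  S[X_3,X_3] = ((-0.75)·(-0.75) + (-2.75)·(-2.75) + (1.25)·(1.25) + (2.25)·(2.25)) / 3 = 14.75/3 = 4.9167

S is symmetric (S[j,i] = S[i,j]). Assembling:

S = [[8.3333, 1.6667, -5.8333],
 [1.6667, 0.6667, -1.3333],
 [-5.8333, -1.3333, 4.9167]]


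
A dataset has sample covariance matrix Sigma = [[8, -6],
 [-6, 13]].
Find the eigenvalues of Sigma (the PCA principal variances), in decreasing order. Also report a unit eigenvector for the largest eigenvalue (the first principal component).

Step 1 — characteristic polynomial of 2×2 Sigma:
  det(Sigma - λI) = λ² - trace · λ + det = 0.
  trace = 8 + 13 = 21, det = 8·13 - (-6)² = 68.
Step 2 — discriminant:
  Δ = trace² - 4·det = 441 - 272 = 169.
Step 3 — eigenvalues:
  λ = (trace ± √Δ)/2 = (21 ± 13)/2,
  λ_1 = 17,  λ_2 = 4.

Step 4 — unit eigenvector for λ_1: solve (Sigma - λ_1 I)v = 0. First row:
  (8 - 17)·v_x + (-6)·v_y = 0, i.e. (-9)·v_x + (-6)·v_y = 0,
  so v ∝ (b, λ_1 - a) = (-6, 9); multiply by -1 so the first entry is positive: u = (6, -9).
  ||u|| = √((6)² + (-9)²) = √(117) ≈ 10.8167,
  v_1 = u/||u|| ≈ (0.5547, -0.8321) (||v_1|| = 1).

λ_1 = 17,  λ_2 = 4;  v_1 ≈ (0.5547, -0.8321)


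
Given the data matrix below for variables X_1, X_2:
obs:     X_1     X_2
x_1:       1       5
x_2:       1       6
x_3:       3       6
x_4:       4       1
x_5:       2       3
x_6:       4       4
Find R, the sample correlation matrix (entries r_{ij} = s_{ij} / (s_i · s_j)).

Step 1 — column means:
  mean(X_1) = (1 + 1 + 3 + 4 + 2 + 4) / 6 = 15/6 = 2.5
  mean(X_2) = (5 + 6 + 6 + 1 + 3 + 4) / 6 = 25/6 = 4.1667

Step 2 — sample variances and covariances s[i,j] = (1/(n-1)) · Σ_k (x_{k,i} - mean_i) · (x_{k,j} - mean_j), with n-1 = 5:
  s[X_1,X_1] = ((-1.5)·(-1.5) + (-1.5)·(-1.5) + (0.5)·(0.5) + (1.5)·(1.5) + (-0.5)·(-0.5) + (1.5)·(1.5)) / 5 = 9.5/5 = 1.9
  s[X_1,X_2] = ((-1.5)·(0.8333) + (-1.5)·(1.8333) + (0.5)·(1.8333) + (1.5)·(-3.1667) + (-0.5)·(-1.1667) + (1.5)·(-0.1667)) / 5 = -7.5/5 = -1.5
  s[X_2,X_2] = ((0.8333)·(0.8333) + (1.8333)·(1.8333) + (1.8333)·(1.8333) + (-3.1667)·(-3.1667) + (-1.1667)·(-1.1667) + (-0.1667)·(-0.1667)) / 5 = 18.8333/5 = 3.7667
  Sample standard deviations s_i = √(s[i,i]):
  s(X_1) = √(1.9) = 1.3784
  s(X_2) = √(3.7667) = 1.9408

Step 3 — r_{ij} = s_{ij} / (s_i · s_j):
  r[X_1,X_1] = 1 (diagonal).
  r[X_1,X_2] = -1.5 / (1.3784 · 1.9408) = -1.5 / 2.6752 = -0.5607
  r[X_2,X_2] = 1 (diagonal).

R is symmetric with unit diagonal. Assembling:

R = [[1, -0.5607],
 [-0.5607, 1]]


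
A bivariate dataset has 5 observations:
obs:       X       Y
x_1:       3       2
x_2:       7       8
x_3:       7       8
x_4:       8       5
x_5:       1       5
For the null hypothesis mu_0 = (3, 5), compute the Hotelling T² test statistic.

Step 1 — sample mean vector:
  mean(X) = (3 + 7 + 7 + 8 + 1) / 5 = 26/5 = 5.2
  mean(Y) = (2 + 8 + 8 + 5 + 5) / 5 = 28/5 = 5.6
  x̄ = (5.2, 5.6),  deviation x̄ - mu_0 = (5.2, 5.6) - (3, 5) = (2.2, 0.6).

Step 2 — sample covariance matrix, S[i,j] = (1/(n-1)) · Σ_k (x_{k,i} - mean_i) · (x_{k,j} - mean_j), divisor n-1 = 4:
  S[X,X] = ((-2.2)·(-2.2) + (1.8)·(1.8) + (1.8)·(1.8) + (2.8)·(2.8) + (-4.2)·(-4.2)) / 4 = 36.8/4 = 9.2
  S[X,Y] = ((-2.2)·(-3.6) + (1.8)·(2.4) + (1.8)·(2.4) + (2.8)·(-0.6) + (-4.2)·(-0.6)) / 4 = 17.4/4 = 4.35
  S[Y,Y] = ((-3.6)·(-3.6) + (2.4)·(2.4) + (2.4)·(2.4) + (-0.6)·(-0.6) + (-0.6)·(-0.6)) / 4 = 25.2/4 = 6.3
  S = [[9.2, 4.35],
 [4.35, 6.3]].

Step 3 — invert S. det(S) = 9.2·6.3 - (4.35)² = 39.0375.
  S^{-1} = (1/det) · [[d, -b], [-b, a]] = [[0.1614, -0.1114],
 [-0.1114, 0.2357]].

Step 4 — quadratic form (x̄ - mu_0)^T · S^{-1} · (x̄ - mu_0):
  S^{-1} · (x̄ - mu_0) = (0.2882, -0.1037),
  (x̄ - mu_0)^T · [...] = (2.2)·(0.2882) + (0.6)·(-0.1037) = 0.5718.

Step 5 — scale by n: T² = 5 · 0.5718 = 2.8588.

T² ≈ 2.8588
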